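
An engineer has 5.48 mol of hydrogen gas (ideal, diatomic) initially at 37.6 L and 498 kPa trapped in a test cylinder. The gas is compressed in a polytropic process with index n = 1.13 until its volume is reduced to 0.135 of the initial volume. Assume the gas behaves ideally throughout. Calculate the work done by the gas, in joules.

-42800 J

T₁ = P₁V₁/(nR) = 498×37.6/(5.48×8.314) = 411 K.
Polytropic n=1.13: T₂ = T₁(V₁/V₂)^(n−1) = 411×(7.41)^0.13 = 533 K; P₂ = P₁(V₁/V₂)^n = 4790 kPa.
W = (P₁V₁−P₂V₂)/(n−1) = (498×37.6−4790×5.08)/0.13 = -42800 J.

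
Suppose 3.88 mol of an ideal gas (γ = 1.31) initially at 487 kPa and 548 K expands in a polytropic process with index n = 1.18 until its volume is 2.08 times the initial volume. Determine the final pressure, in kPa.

V₁ = nRT₁/P₁ = 3.88×8.314×548/487 = 36.3 L.
Polytropic n=1.18: T₂ = T₁(V₁/V₂)^(n−1) = 548×(0.481)^0.18 = 480 K; P₂ = P₁(V₁/V₂)^n = 205 kPa.

205 kPa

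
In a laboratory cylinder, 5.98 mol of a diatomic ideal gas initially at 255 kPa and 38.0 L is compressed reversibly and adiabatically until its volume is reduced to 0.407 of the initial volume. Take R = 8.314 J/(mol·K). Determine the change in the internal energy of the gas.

10500 J

T₁ = P₁V₁/(nR) = 255×38.0/(5.98×8.314) = 195 K.
Adiabatic: TV^(γ−1) = const ⇒ T₂ = 195×(2.46)^0.400 = 279 K; PV^γ = const ⇒ P₂ = 898 kPa.
For an ideal gas ΔU = nCvΔT with Cv = (5/2)R = 20.8 J/(mol·K).
ΔU = 5.98×20.8×(279−195) = 10500 J.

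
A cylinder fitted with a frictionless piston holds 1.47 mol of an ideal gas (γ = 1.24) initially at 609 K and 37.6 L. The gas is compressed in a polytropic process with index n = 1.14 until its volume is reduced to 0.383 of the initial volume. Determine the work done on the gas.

P₁ = nRT₁/V₁ = 1.47×8.314×609/37.6 = 198 kPa.
Polytropic n=1.14: T₂ = T₁(V₁/V₂)^(n−1) = 609×(2.61)^0.14 = 697 K; P₂ = P₁(V₁/V₂)^n = 591 kPa.
W = (P₁V₁−P₂V₂)/(n−1) = (198×37.6−591×14.4)/0.14 = -7650 J.
Work done on the gas = −W_by = 7650 J.

7650 J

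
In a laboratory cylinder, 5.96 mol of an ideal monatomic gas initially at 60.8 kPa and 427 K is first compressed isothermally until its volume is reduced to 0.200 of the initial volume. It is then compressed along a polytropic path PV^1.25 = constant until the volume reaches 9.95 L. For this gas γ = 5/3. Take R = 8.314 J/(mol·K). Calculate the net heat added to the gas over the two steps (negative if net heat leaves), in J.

V₁ = nRT₁/P₁ = 5.96×8.314×427/60.8 = 348 L.
Step 1 — Isothermal: T stays 427 K; PV = const ⇒ V₂ = 69.6 L, P₂ = 304 kPa.
ΔU = 0 (ideal gas, T constant).
W = nRT ln(V₂/V₁) = 5.96×8.314×427×ln(0.200) = -34100 J.
Q = ΔU + W = -34100 J.
State after step 1: P = 304 kPa, V = 69.6 L, T = 427 K.
Step 2 — Polytropic n=1.25: T₂ = T₁(V₁/V₂)^(n−1) = 427×(6.99)^0.25 = 694 K; P₂ = P₁(V₁/V₂)^n = 3460 kPa.
W = (P₁V₁−P₂V₂)/(n−1) = (304×69.6−3460×9.95)/0.25 = -53000 J.
ΔU = nCvΔT = 5.96×12.5×(694−427) = 19900 J.
Q = ΔU + W = -33100 J.
Net over both steps: W = -87100 J, Q = -67200 J, ΔU = 19900 J.

-67200 J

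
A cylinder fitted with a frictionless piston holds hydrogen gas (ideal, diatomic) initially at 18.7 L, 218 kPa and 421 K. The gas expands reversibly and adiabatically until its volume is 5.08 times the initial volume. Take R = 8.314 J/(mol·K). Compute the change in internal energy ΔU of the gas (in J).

-4870 J

n = P₁V₁/(RT₁) = 218×18.7/(8.314×421) = 1.16 mol.
Adiabatic: TV^(γ−1) = const ⇒ T₂ = 421×(0.197)^0.400 = 220 K; PV^γ = const ⇒ P₂ = 22.4 kPa.
For an ideal gas ΔU = nCvΔT with Cv = (5/2)R = 20.8 J/(mol·K).
ΔU = 1.16×20.8×(220−421) = -4870 J.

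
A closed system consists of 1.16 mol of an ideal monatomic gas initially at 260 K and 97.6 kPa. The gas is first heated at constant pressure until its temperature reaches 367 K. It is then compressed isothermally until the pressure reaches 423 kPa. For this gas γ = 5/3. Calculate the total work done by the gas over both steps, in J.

V₁ = nRT₁/P₁ = 1.16×8.314×260/97.6 = 25.7 L.
Step 1 — Isobaric: P stays 97.6 kPa; V/T = const ⇒ T₂ = 367 K, V₂ = 36.3 L.
W = PΔV = 97.6×(36.3−25.7) kPa·L = 1030 J.
ΔU = nCvΔT = 1.16×12.5×(367−260) = 1550 J.
Q = ΔU + W = nCpΔT = 2580 J.
State after step 1: P = 97.6 kPa, V = 36.3 L, T = 367 K.
Step 2 — Isothermal: T stays 367 K; PV = const ⇒ V₂ = 8.37 L, P₂ = 423 kPa.
ΔU = 0 (ideal gas, T constant).
W = nRT ln(V₂/V₁) = 1.16×8.314×367×ln(0.231) = -5190 J.
Q = ΔU + W = -5190 J.
Net over both steps: W = -4160 J, Q = -2610 J, ΔU = 1550 J.

-4160 J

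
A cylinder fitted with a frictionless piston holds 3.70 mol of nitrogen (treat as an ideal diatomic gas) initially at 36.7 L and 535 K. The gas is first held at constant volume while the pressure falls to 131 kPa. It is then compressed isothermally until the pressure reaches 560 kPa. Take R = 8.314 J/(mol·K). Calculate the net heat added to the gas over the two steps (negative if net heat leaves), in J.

-36100 J

P₁ = nRT₁/V₁ = 3.70×8.314×535/36.7 = 448 kPa.
Step 1 — Isochoric: V stays 36.7 L; P/T = const ⇒ T₂ = 156 K, P₂ = 131 kPa.
W = 0 (no volume change).
ΔU = nCvΔT = 3.70×20.8×(156−535) = -29100 J.
Q = ΔU = -29100 J.
State after step 1: P = 131 kPa, V = 36.7 L, T = 156 K.
Step 2 — Isothermal: T stays 156 K; PV = const ⇒ V₂ = 8.59 L, P₂ = 560 kPa.
ΔU = 0 (ideal gas, T constant).
W = nRT ln(V₂/V₁) = 3.70×8.314×156×ln(0.234) = -6980 J.
Q = ΔU + W = -6980 J.
Net over both steps: W = -6980 J, Q = -36100 J, ΔU = -29100 J.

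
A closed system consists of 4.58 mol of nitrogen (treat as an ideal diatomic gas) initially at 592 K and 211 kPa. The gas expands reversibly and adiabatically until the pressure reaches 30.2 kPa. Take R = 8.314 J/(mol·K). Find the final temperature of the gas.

V₁ = nRT₁/P₁ = 4.58×8.314×592/211 = 107 L.
Adiabatic: T₂/T₁ = (P₂/P₁)^((γ−1)/γ) ⇒ T₂ = 592×(0.143)^0.286 = 340 K; V₂ = 428 L.

340 K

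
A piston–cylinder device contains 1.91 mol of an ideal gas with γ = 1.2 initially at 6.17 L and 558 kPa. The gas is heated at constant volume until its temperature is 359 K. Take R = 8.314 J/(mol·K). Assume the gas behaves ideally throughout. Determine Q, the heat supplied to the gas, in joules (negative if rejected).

11300 J

T₁ = P₁V₁/(nR) = 558×6.17/(1.91×8.314) = 217 K.
Isochoric: V stays 6.17 L; P/T = const ⇒ T₂ = 359 K, P₂ = 924 kPa.
W = 0 (no volume change).
ΔU = nCvΔT = 1.91×41.6×(359−217) = 11300 J.
Q = ΔU = 11300 J.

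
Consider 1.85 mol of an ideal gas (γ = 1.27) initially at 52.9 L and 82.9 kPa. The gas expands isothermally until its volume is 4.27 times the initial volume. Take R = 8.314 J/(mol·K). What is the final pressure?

T₁ = P₁V₁/(nR) = 82.9×52.9/(1.85×8.314) = 285 K.
Isothermal: T stays 285 K; PV = const ⇒ V₂ = 226 L, P₂ = 19.4 kPa.

19.4 kPa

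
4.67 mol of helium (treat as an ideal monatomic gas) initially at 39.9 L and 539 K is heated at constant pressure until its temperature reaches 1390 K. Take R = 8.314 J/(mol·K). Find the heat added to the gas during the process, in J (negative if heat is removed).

82600 J

P₁ = nRT₁/V₁ = 4.67×8.314×539/39.9 = 524 kPa.
Isobaric: P stays 524 kPa; V/T = const ⇒ T₂ = 1390 K, V₂ = 103 L.
W = PΔV = 524×(103−39.9) kPa·L = 33000 J.
ΔU = nCvΔT = 4.67×12.5×(1390−539) = 49600 J.
Q = ΔU + W = nCpΔT = 82600 J.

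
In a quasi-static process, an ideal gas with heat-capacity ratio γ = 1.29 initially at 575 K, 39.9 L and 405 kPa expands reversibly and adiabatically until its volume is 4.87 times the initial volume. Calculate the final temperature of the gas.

363 K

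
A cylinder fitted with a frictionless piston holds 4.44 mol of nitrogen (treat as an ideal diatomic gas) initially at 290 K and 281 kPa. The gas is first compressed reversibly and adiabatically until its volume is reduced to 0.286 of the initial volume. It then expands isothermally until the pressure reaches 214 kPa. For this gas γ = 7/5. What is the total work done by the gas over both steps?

18400 J

V₁ = nRT₁/P₁ = 4.44×8.314×290/281 = 38.1 L.
Step 1 — Adiabatic: TV^(γ−1) = const ⇒ T₂ = 290×(3.50)^0.400 = 478 K; PV^γ = const ⇒ P₂ = 1620 kPa.
ΔU = nCvΔT = 4.44×20.8×(478−290) = 17400 J.
Q = 0 for an adiabatic process, so W = −ΔU = -17400 J.
State after step 1: P = 1620 kPa, V = 10.9 L, T = 478 K.
Step 2 — Isothermal: T stays 478 K; PV = const ⇒ V₂ = 82.5 L, P₂ = 214 kPa.
ΔU = 0 (ideal gas, T constant).
W = nRT ln(V₂/V₁) = 4.44×8.314×478×ln(7.57) = 35800 J.
Q = ΔU + W = 35800 J.
Net over both steps: W = 18400 J, Q = 35800 J, ΔU = 17400 J.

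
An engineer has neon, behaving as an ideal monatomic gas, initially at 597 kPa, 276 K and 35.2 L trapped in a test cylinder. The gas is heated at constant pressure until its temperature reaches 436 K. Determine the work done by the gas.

n = P₁V₁/(RT₁) = 597×35.2/(8.314×276) = 9.16 mol.
Isobaric: P stays 597 kPa; V/T = const ⇒ T₂ = 436 K, V₂ = 55.6 L.
W = PΔV = 597×(55.6−35.2) kPa·L = 12200 J.

12200 J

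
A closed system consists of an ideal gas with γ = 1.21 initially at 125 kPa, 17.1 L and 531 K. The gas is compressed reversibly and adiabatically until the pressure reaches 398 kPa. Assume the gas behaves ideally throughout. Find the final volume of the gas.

Adiabatic: T₂/T₁ = (P₂/P₁)^((γ−1)/γ) ⇒ T₂ = 531×(3.18)^0.174 = 649 K; V₂ = 6.57 L.

6.57 L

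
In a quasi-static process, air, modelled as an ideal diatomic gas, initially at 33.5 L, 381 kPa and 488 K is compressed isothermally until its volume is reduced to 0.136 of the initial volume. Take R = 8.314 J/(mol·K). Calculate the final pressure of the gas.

Isothermal: T stays 488 K; PV = const ⇒ V₂ = 4.56 L, P₂ = 2800 kPa.

2800 kPa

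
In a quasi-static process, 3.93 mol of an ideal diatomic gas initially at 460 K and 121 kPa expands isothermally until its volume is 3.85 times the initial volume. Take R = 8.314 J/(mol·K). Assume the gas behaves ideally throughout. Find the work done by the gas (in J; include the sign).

V₁ = nRT₁/P₁ = 3.93×8.314×460/121 = 124 L.
Isothermal: T stays 460 K; PV = const ⇒ V₂ = 478 L, P₂ = 31.4 kPa.
W = nRT ln(V₂/V₁) = 3.93×8.314×460×ln(3.85) = 20300 J.

20300 J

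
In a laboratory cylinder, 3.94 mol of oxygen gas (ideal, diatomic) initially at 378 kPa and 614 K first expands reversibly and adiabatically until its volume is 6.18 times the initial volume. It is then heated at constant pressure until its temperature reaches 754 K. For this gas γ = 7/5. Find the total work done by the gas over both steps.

41000 J

V₁ = nRT₁/P₁ = 3.94×8.314×614/378 = 53.2 L.
Step 1 — Adiabatic: TV^(γ−1) = const ⇒ T₂ = 614×(0.162)^0.400 = 296 K; PV^γ = const ⇒ P₂ = 29.5 kPa.
ΔU = nCvΔT = 3.94×20.8×(296−614) = -26000 J.
Q = 0 for an adiabatic process, so W = −ΔU = 26000 J.
State after step 1: P = 29.5 kPa, V = 329 L, T = 296 K.
Step 2 — Isobaric: P stays 29.5 kPa; V/T = const ⇒ T₂ = 754 K, V₂ = 837 L.
W = PΔV = 29.5×(837−329) kPa·L = 15000 J.
ΔU = nCvΔT = 3.94×20.8×(754−296) = 37500 J.
Q = ΔU + W = nCpΔT = 52500 J.
Net over both steps: W = 41000 J, Q = 52500 J, ΔU = 11500 J.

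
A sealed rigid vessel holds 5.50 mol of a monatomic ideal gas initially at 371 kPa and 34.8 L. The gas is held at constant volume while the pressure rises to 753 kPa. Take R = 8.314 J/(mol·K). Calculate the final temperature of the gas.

T₁ = P₁V₁/(nR) = 371×34.8/(5.50×8.314) = 282 K.
Isochoric: V stays 34.8 L; P/T = const ⇒ T₂ = 573 K, P₂ = 753 kPa.

573 K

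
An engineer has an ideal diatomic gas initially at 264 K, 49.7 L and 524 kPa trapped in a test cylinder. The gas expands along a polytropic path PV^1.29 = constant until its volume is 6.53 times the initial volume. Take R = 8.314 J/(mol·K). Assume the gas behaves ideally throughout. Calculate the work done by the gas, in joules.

n = P₁V₁/(RT₁) = 524×49.7/(8.314×264) = 11.9 mol.
Polytropic n=1.29: T₂ = T₁(V₁/V₂)^(n−1) = 264×(0.153)^0.29 = 153 K; P₂ = P₁(V₁/V₂)^n = 46.6 kPa.
W = (P₁V₁−P₂V₂)/(n−1) = (524×49.7−46.6×325)/0.29 = 37700 J.

37700 J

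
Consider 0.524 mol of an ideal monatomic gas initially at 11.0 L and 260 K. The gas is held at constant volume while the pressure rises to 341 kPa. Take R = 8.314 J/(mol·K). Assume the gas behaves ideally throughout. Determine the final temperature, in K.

861 K

P₁ = nRT₁/V₁ = 0.524×8.314×260/11.0 = 103 kPa.
Isochoric: V stays 11.0 L; P/T = const ⇒ T₂ = 861 K, P₂ = 341 kPa.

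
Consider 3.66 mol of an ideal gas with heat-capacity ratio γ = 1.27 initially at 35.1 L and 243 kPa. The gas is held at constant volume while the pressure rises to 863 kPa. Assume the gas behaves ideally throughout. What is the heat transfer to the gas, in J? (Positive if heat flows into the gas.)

80600 J

T₁ = P₁V₁/(nR) = 243×35.1/(3.66×8.314) = 280 K.
Isochoric: V stays 35.1 L; P/T = const ⇒ T₂ = 995 K, P₂ = 863 kPa.
W = 0 (no volume change).
ΔU = nCvΔT = 3.66×30.8×(995−280) = 80600 J.
Q = ΔU = 80600 J.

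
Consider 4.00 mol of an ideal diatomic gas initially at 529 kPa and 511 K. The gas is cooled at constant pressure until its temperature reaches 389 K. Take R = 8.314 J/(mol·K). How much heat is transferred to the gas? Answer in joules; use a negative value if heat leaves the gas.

-14200 J

V₁ = nRT₁/P₁ = 4.00×8.314×511/529 = 32.1 L.
Isobaric: P stays 529 kPa; V/T = const ⇒ T₂ = 389 K, V₂ = 24.5 L.
W = PΔV = 529×(24.5−32.1) kPa·L = -4060 J.
ΔU = nCvΔT = 4.00×20.8×(389−511) = -10100 J.
Q = ΔU + W = nCpΔT = -14200 J.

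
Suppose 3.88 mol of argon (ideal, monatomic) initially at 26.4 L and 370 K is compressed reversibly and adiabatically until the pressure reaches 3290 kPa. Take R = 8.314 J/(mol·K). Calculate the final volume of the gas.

P₁ = nRT₁/V₁ = 3.88×8.314×370/26.4 = 452 kPa.
Adiabatic: T₂/T₁ = (P₂/P₁)^((γ−1)/γ) ⇒ T₂ = 370×(7.28)^0.400 = 818 K; V₂ = 8.02 L.

8.02 L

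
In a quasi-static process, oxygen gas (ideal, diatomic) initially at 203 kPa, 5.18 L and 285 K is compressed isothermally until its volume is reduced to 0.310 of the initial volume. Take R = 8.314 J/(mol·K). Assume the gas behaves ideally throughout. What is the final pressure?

655 kPa

Isothermal: T stays 285 K; PV = const ⇒ V₂ = 1.61 L, P₂ = 655 kPa.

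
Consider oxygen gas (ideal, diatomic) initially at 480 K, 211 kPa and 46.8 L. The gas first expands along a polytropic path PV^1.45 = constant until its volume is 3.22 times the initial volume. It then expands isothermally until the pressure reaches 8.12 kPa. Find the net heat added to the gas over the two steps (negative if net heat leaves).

7990 J

n = P₁V₁/(RT₁) = 211×46.8/(8.314×480) = 2.47 mol.
Step 1 — Polytropic n=1.45: T₂ = T₁(V₁/V₂)^(n−1) = 480×(0.311)^0.45 = 284 K; P₂ = P₁(V₁/V₂)^n = 38.7 kPa.
W = (P₁V₁−P₂V₂)/(n−1) = (211×46.8−38.7×151)/0.45 = 8980 J.
ΔU = nCvΔT = 2.47×20.8×(284−480) = -10100 J.
Q = ΔU + W = -1120 J.
State after step 1: P = 38.7 kPa, V = 151 L, T = 284 K.
Step 2 — Isothermal: T stays 284 K; PV = const ⇒ V₂ = 719 L, P₂ = 8.12 kPa.
ΔU = 0 (ideal gas, T constant).
W = nRT ln(V₂/V₁) = 2.47×8.314×284×ln(4.77) = 9110 J.
Q = ΔU + W = 9110 J.
Net over both steps: W = 18100 J, Q = 7990 J, ΔU = -10100 J.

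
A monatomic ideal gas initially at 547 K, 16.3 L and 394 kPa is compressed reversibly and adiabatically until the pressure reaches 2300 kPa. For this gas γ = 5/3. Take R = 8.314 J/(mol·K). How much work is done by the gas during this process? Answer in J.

-9880 J

n = P₁V₁/(RT₁) = 394×16.3/(8.314×547) = 1.41 mol.
Adiabatic: T₂/T₁ = (P₂/P₁)^((γ−1)/γ) ⇒ T₂ = 547×(5.84)^0.400 = 1110 K; V₂ = 5.66 L.
ΔU = nCvΔT = 1.41×12.5×(1110−547) = 9880 J.
Q = 0 for an adiabatic process, so W = −ΔU = -9880 J.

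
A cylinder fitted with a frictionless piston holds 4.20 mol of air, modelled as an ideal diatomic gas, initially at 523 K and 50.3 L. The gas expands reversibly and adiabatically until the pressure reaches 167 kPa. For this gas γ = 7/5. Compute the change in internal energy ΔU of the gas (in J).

-9090 J

P₁ = nRT₁/V₁ = 4.20×8.314×523/50.3 = 363 kPa.
Adiabatic: T₂/T₁ = (P₂/P₁)^((γ−1)/γ) ⇒ T₂ = 523×(0.460)^0.286 = 419 K; V₂ = 87.6 L.
For an ideal gas ΔU = nCvΔT with Cv = (5/2)R = 20.8 J/(mol·K).
ΔU = 4.20×20.8×(419−523) = -9090 J.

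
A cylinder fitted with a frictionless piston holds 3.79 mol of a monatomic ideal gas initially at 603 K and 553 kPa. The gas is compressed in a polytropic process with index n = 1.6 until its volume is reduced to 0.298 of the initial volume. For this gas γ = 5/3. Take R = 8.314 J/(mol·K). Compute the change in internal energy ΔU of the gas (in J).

30400 J

V₁ = nRT₁/P₁ = 3.79×8.314×603/553 = 34.4 L.
Polytropic n=1.6: T₂ = T₁(V₁/V₂)^(n−1) = 603×(3.36)^0.60 = 1250 K; P₂ = P₁(V₁/V₂)^n = 3840 kPa.
For an ideal gas ΔU = nCvΔT with Cv = (3/2)R = 12.5 J/(mol·K).
ΔU = 3.79×12.5×(1250−603) = 30400 J.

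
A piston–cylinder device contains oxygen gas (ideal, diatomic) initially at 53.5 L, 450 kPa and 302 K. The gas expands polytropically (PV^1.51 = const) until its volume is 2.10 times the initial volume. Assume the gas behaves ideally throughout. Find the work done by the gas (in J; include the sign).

14900 J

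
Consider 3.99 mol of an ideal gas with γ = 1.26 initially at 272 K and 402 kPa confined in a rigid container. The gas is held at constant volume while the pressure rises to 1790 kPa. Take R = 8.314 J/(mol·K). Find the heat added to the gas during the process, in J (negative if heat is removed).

120000 J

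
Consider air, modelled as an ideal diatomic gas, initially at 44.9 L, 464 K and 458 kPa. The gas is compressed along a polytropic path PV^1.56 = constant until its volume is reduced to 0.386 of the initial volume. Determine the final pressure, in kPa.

Polytropic n=1.56: T₂ = T₁(V₁/V₂)^(n−1) = 464×(2.59)^0.56 = 791 K; P₂ = P₁(V₁/V₂)^n = 2020 kPa.

2020 kPa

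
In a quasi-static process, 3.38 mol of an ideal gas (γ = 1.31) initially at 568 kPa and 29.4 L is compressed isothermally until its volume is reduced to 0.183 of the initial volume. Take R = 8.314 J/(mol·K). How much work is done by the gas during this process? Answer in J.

-28400 J

T₁ = P₁V₁/(nR) = 568×29.4/(3.38×8.314) = 594 K.
Isothermal: T stays 594 K; PV = const ⇒ V₂ = 5.38 L, P₂ = 3100 kPa.
W = nRT ln(V₂/V₁) = 3.38×8.314×594×ln(0.183) = -28400 J.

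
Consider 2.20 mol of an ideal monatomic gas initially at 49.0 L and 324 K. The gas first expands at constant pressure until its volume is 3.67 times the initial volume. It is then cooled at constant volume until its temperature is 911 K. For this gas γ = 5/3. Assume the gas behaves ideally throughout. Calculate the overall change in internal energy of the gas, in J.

16100 J

P₁ = nRT₁/V₁ = 2.20×8.314×324/49.0 = 121 kPa.
Step 1 — Isobaric: P stays 121 kPa; V/T = const ⇒ T₂ = 1190 K, V₂ = 180 L.
W = PΔV = 121×(180−49.0) kPa·L = 15800 J.
ΔU = nCvΔT = 2.20×12.5×(1190−324) = 23700 J.
Q = ΔU + W = nCpΔT = 39600 J.
State after step 1: P = 121 kPa, V = 180 L, T = 1190 K.
Step 2 — Isochoric: V stays 180 L; P/T = const ⇒ T₂ = 911 K, P₂ = 92.7 kPa.
W = 0 (no volume change).
ΔU = nCvΔT = 2.20×12.5×(911−1190) = -7630 J.
Q = ΔU = -7630 J.
Net over both steps: W = 15800 J, Q = 31900 J, ΔU = 16100 J.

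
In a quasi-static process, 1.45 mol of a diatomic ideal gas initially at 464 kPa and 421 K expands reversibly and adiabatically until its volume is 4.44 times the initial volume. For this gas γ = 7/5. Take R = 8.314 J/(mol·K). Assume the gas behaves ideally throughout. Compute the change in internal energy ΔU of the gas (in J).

-5700 J

V₁ = nRT₁/P₁ = 1.45×8.314×421/464 = 10.9 L.
Adiabatic: TV^(γ−1) = const ⇒ T₂ = 421×(0.225)^0.400 = 232 K; PV^γ = const ⇒ P₂ = 57.6 kPa.
For an ideal gas ΔU = nCvΔT with Cv = (5/2)R = 20.8 J/(mol·K).
ΔU = 1.45×20.8×(232−421) = -5700 J.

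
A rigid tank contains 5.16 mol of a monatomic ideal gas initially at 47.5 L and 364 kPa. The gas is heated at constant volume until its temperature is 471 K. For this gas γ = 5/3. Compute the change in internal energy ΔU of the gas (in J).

T₁ = P₁V₁/(nR) = 364×47.5/(5.16×8.314) = 403 K.
Isochoric: V stays 47.5 L; P/T = const ⇒ T₂ = 471 K, P₂ = 425 kPa.
For an ideal gas ΔU = nCvΔT with Cv = (3/2)R = 12.5 J/(mol·K).
ΔU = 5.16×12.5×(471−403) = 4370 J.

4370 J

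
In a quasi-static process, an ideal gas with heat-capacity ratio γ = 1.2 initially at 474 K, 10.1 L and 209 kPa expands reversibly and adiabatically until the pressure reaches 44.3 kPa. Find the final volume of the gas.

Adiabatic: T₂/T₁ = (P₂/P₁)^((γ−1)/γ) ⇒ T₂ = 474×(0.212)^0.167 = 366 K; V₂ = 36.8 L.

36.8 L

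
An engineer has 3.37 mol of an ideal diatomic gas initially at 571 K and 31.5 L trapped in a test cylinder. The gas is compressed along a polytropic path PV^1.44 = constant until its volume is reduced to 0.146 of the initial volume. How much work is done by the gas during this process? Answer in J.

-48400 J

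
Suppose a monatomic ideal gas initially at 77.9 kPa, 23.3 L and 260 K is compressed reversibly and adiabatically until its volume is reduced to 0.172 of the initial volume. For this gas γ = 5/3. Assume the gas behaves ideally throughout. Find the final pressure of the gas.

1460 kPa

Adiabatic: TV^(γ−1) = const ⇒ T₂ = 260×(5.81)^0.667 = 841 K; PV^γ = const ⇒ P₂ = 1460 kPa.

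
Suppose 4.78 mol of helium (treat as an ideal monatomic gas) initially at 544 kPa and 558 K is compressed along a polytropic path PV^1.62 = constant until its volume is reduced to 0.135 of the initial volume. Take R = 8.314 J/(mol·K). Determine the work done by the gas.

-88000 J

V₁ = nRT₁/P₁ = 4.78×8.314×558/544 = 40.8 L.
Polytropic n=1.62: T₂ = T₁(V₁/V₂)^(n−1) = 558×(7.41)^0.62 = 1930 K; P₂ = P₁(V₁/V₂)^n = 13900 kPa.
W = (P₁V₁−P₂V₂)/(n−1) = (544×40.8−13900×5.50)/0.62 = -88000 J.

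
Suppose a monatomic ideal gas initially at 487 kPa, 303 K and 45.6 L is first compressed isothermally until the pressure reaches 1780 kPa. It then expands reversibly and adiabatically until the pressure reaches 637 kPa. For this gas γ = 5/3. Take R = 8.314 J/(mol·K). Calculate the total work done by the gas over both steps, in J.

n = P₁V₁/(RT₁) = 487×45.6/(8.314×303) = 8.82 mol.
Step 1 — Isothermal: T stays 303 K; PV = const ⇒ V₂ = 12.5 L, P₂ = 1780 kPa.
ΔU = 0 (ideal gas, T constant).
W = nRT ln(V₂/V₁) = 8.82×8.314×303×ln(0.274) = -28800 J.
Q = ΔU + W = -28800 J.
State after step 1: P = 1780 kPa, V = 12.5 L, T = 303 K.
Step 2 — Adiabatic: T₂/T₁ = (P₂/P₁)^((γ−1)/γ) ⇒ T₂ = 303×(0.358)^0.400 = 201 K; V₂ = 23.1 L.
ΔU = nCvΔT = 8.82×12.5×(201−303) = -11200 J.
Q = 0 for an adiabatic process, so W = −ΔU = 11200 J.
Net over both steps: W = -17600 J, Q = -28800 J, ΔU = -11200 J.

-17600 J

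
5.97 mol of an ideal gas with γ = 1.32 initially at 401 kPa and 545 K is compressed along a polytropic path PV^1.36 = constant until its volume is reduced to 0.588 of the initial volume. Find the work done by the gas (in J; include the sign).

-15800 J

V₁ = nRT₁/P₁ = 5.97×8.314×545/401 = 67.5 L.
Polytropic n=1.36: T₂ = T₁(V₁/V₂)^(n−1) = 545×(1.70)^0.36 = 660 K; P₂ = P₁(V₁/V₂)^n = 826 kPa.
W = (P₁V₁−P₂V₂)/(n−1) = (401×67.5−826×39.7)/0.36 = -15800 J.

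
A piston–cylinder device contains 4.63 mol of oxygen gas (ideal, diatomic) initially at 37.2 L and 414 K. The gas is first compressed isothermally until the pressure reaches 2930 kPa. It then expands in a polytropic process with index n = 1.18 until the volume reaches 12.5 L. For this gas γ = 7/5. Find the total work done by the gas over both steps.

-18300 J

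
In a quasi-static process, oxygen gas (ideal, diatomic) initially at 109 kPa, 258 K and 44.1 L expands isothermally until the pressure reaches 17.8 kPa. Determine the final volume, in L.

270 L

Isothermal: T stays 258 K; PV = const ⇒ V₂ = 270 L, P₂ = 17.8 kPa.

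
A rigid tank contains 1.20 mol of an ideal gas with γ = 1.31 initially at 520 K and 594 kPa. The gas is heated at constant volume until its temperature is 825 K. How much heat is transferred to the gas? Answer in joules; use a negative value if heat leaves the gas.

9820 J

V₁ = nRT₁/P₁ = 1.20×8.314×520/594 = 8.73 L.
Isochoric: V stays 8.73 L; P/T = const ⇒ T₂ = 825 K, P₂ = 942 kPa.
W = 0 (no volume change).
ΔU = nCvΔT = 1.20×26.8×(825−520) = 9820 J.
Q = ΔU = 9820 J.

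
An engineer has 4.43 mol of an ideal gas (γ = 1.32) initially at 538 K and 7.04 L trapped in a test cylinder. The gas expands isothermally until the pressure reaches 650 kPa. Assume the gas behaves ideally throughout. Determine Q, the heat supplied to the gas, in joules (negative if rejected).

P₁ = nRT₁/V₁ = 4.43×8.314×538/7.04 = 2810 kPa.
Isothermal: T stays 538 K; PV = const ⇒ V₂ = 30.5 L, P₂ = 650 kPa.
ΔU = 0 (ideal gas, T constant).
W = nRT ln(V₂/V₁) = 4.43×8.314×538×ln(4.33) = 29000 J.
Q = ΔU + W = 29000 J.

29000 J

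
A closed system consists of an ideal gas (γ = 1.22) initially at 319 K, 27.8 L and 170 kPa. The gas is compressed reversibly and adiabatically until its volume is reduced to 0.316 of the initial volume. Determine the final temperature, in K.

Adiabatic: TV^(γ−1) = const ⇒ T₂ = 319×(3.16)^0.220 = 411 K; PV^γ = const ⇒ P₂ = 693 kPa.

411 K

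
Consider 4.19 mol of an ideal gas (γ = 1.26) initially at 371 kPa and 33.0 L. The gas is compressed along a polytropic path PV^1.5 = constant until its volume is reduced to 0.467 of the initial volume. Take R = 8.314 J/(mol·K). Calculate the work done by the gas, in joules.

T₁ = P₁V₁/(nR) = 371×33.0/(4.19×8.314) = 351 K.
Polytropic n=1.5: T₂ = T₁(V₁/V₂)^(n−1) = 351×(2.14)^0.50 = 514 K; P₂ = P₁(V₁/V₂)^n = 1160 kPa.
W = (P₁V₁−P₂V₂)/(n−1) = (371×33.0−1160×15.4)/0.50 = -11300 J.

-11300 J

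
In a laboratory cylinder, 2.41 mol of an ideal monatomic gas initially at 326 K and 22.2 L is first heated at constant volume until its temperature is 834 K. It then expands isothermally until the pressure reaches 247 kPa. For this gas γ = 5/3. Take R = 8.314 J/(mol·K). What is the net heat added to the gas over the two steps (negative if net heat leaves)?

33900 J

P₁ = nRT₁/V₁ = 2.41×8.314×326/22.2 = 294 kPa.
Step 1 — Isochoric: V stays 22.2 L; P/T = const ⇒ T₂ = 834 K, P₂ = 753 kPa.
W = 0 (no volume change).
ΔU = nCvΔT = 2.41×12.5×(834−326) = 15300 J.
Q = ΔU = 15300 J.
State after step 1: P = 753 kPa, V = 22.2 L, T = 834 K.
Step 2 — Isothermal: T stays 834 K; PV = const ⇒ V₂ = 67.7 L, P₂ = 247 kPa.
ΔU = 0 (ideal gas, T constant).
W = nRT ln(V₂/V₁) = 2.41×8.314×834×ln(3.05) = 18600 J.
Q = ΔU + W = 18600 J.
Net over both steps: W = 18600 J, Q = 33900 J, ΔU = 15300 J.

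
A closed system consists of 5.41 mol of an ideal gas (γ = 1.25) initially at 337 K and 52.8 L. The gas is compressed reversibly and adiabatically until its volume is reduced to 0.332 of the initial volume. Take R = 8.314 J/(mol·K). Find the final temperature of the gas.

444 K

P₁ = nRT₁/V₁ = 5.41×8.314×337/52.8 = 287 kPa.
Adiabatic: TV^(γ−1) = const ⇒ T₂ = 337×(3.01)^0.250 = 444 K; PV^γ = const ⇒ P₂ = 1140 kPa.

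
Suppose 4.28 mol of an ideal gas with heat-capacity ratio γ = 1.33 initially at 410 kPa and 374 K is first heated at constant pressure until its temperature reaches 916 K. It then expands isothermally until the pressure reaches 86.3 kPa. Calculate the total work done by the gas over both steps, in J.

70100 J

V₁ = nRT₁/P₁ = 4.28×8.314×374/410 = 32.5 L.
Step 1 — Isobaric: P stays 410 kPa; V/T = const ⇒ T₂ = 916 K, V₂ = 79.5 L.
W = PΔV = 410×(79.5−32.5) kPa·L = 19300 J.
ΔU = nCvΔT = 4.28×25.2×(916−374) = 58400 J.
Q = ΔU + W = nCpΔT = 77700 J.
State after step 1: P = 410 kPa, V = 79.5 L, T = 916 K.
Step 2 — Isothermal: T stays 916 K; PV = const ⇒ V₂ = 378 L, P₂ = 86.3 kPa.
ΔU = 0 (ideal gas, T constant).
W = nRT ln(V₂/V₁) = 4.28×8.314×916×ln(4.75) = 50800 J.
Q = ΔU + W = 50800 J.
Net over both steps: W = 70100 J, Q = 129000 J, ΔU = 58400 J.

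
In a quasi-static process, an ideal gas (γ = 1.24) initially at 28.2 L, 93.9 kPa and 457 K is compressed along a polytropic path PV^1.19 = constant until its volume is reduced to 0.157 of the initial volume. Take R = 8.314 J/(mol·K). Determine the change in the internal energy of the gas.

4650 J

n = P₁V₁/(RT₁) = 93.9×28.2/(8.314×457) = 0.697 mol.
Polytropic n=1.19: T₂ = T₁(V₁/V₂)^(n−1) = 457×(6.37)^0.19 = 650 K; P₂ = P₁(V₁/V₂)^n = 850 kPa.
For an ideal gas ΔU = nCvΔT with Cv = R/(γ−1) = 34.6 J/(mol·K).
ΔU = 0.697×34.6×(650−457) = 4650 J.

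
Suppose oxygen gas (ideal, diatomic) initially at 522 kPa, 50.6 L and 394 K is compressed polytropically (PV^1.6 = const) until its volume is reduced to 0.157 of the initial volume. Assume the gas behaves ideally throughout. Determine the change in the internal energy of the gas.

135000 J

n = P₁V₁/(RT₁) = 522×50.6/(8.314×394) = 8.06 mol.
Polytropic n=1.6: T₂ = T₁(V₁/V₂)^(n−1) = 394×(6.37)^0.60 = 1200 K; P₂ = P₁(V₁/V₂)^n = 10100 kPa.
For an ideal gas ΔU = nCvΔT with Cv = (5/2)R = 20.8 J/(mol·K).
ΔU = 8.06×20.8×(1200−394) = 135000 J.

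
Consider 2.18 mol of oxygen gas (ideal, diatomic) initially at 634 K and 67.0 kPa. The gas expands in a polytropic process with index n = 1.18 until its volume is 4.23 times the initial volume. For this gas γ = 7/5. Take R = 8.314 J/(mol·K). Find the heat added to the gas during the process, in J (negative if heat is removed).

V₁ = nRT₁/P₁ = 2.18×8.314×634/67.0 = 172 L.
Polytropic n=1.18: T₂ = T₁(V₁/V₂)^(n−1) = 634×(0.236)^0.18 = 489 K; P₂ = P₁(V₁/V₂)^n = 12.2 kPa.
W = (P₁V₁−P₂V₂)/(n−1) = (67.0×172−12.2×725)/0.18 = 14600 J.
ΔU = nCvΔT = 2.18×20.8×(489−634) = -6570 J.
Q = ΔU + W = 8030 J.

8030 J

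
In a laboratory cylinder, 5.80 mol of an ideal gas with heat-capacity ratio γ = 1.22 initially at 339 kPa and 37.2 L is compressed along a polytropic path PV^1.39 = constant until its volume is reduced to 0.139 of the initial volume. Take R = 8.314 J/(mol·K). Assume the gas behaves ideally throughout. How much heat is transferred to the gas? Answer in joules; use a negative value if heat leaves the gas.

T₁ = P₁V₁/(nR) = 339×37.2/(5.80×8.314) = 262 K.
Polytropic n=1.39: T₂ = T₁(V₁/V₂)^(n−1) = 262×(7.19)^0.39 = 565 K; P₂ = P₁(V₁/V₂)^n = 5270 kPa.
W = (P₁V₁−P₂V₂)/(n−1) = (339×37.2−5270×5.17)/0.39 = -37500 J.
ΔU = nCvΔT = 5.80×37.8×(565−262) = 66400 J.
Q = ΔU + W = 29000 J.

29000 J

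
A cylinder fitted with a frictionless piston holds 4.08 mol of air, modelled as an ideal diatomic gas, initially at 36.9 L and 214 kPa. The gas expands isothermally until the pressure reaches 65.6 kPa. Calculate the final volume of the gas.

T₁ = P₁V₁/(nR) = 214×36.9/(4.08×8.314) = 233 K.
Isothermal: T stays 233 K; PV = const ⇒ V₂ = 120 L, P₂ = 65.6 kPa.

120 L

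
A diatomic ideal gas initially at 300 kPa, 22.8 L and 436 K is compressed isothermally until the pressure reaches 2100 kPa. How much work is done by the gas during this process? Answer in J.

n = P₁V₁/(RT₁) = 300×22.8/(8.314×436) = 1.89 mol.
Isothermal: T stays 436 K; PV = const ⇒ V₂ = 3.26 L, P₂ = 2100 kPa.
W = nRT ln(V₂/V₁) = 1.89×8.314×436×ln(0.143) = -13300 J.

-13300 J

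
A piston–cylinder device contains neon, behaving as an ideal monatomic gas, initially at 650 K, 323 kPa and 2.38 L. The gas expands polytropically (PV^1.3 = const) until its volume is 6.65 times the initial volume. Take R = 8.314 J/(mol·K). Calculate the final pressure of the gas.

Polytropic n=1.3: T₂ = T₁(V₁/V₂)^(n−1) = 650×(0.150)^0.30 = 368 K; P₂ = P₁(V₁/V₂)^n = 27.5 kPa.

27.5 kPa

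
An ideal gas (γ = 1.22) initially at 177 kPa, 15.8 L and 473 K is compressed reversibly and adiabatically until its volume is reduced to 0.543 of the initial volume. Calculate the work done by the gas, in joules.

-1830 J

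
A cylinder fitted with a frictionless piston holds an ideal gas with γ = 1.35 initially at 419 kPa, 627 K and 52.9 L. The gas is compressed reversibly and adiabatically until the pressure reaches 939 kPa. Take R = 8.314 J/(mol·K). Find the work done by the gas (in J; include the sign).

-14700 J

n = P₁V₁/(RT₁) = 419×52.9/(8.314×627) = 4.25 mol.
Adiabatic: T₂/T₁ = (P₂/P₁)^((γ−1)/γ) ⇒ T₂ = 627×(2.24)^0.259 = 773 K; V₂ = 29.1 L.
ΔU = nCvΔT = 4.25×23.8×(773−627) = 14700 J.
Q = 0 for an adiabatic process, so W = −ΔU = -14700 J.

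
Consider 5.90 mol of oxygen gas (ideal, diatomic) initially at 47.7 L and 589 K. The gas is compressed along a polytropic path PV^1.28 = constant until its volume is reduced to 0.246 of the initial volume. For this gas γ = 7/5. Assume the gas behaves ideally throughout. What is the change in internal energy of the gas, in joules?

P₁ = nRT₁/V₁ = 5.90×8.314×589/47.7 = 606 kPa.
Polytropic n=1.28: T₂ = T₁(V₁/V₂)^(n−1) = 589×(4.07)^0.28 = 872 K; P₂ = P₁(V₁/V₂)^n = 3650 kPa.
For an ideal gas ΔU = nCvΔT with Cv = (5/2)R = 20.8 J/(mol·K).
ΔU = 5.90×20.8×(872−589) = 34700 J.

34700 J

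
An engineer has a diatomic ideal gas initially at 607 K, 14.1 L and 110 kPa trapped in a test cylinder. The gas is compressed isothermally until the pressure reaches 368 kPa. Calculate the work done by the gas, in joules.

-1870 J

n = P₁V₁/(RT₁) = 110×14.1/(8.314×607) = 0.307 mol.
Isothermal: T stays 607 K; PV = const ⇒ V₂ = 4.21 L, P₂ = 368 kPa.
W = nRT ln(V₂/V₁) = 0.307×8.314×607×ln(0.299) = -1870 J.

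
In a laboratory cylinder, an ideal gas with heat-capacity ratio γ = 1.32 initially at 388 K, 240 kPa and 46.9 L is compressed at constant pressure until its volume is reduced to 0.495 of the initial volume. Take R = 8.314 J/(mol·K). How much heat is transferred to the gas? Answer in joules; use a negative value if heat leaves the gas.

-23400 J

n = P₁V₁/(RT₁) = 240×46.9/(8.314×388) = 3.49 mol.
Isobaric: P stays 240 kPa; V/T = const ⇒ T₂ = 192 K, V₂ = 23.2 L.
W = PΔV = 240×(23.2−46.9) kPa·L = -5680 J.
ΔU = nCvΔT = 3.49×26.0×(192−388) = -17800 J.
Q = ΔU + W = nCpΔT = -23400 J.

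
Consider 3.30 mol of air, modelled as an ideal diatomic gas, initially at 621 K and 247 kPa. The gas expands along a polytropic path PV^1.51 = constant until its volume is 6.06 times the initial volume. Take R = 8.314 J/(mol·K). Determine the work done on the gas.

-20100 J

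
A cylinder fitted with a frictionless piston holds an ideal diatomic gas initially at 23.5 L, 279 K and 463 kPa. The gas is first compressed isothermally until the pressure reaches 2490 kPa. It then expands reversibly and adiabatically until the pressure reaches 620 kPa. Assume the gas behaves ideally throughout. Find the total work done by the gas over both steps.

n = P₁V₁/(RT₁) = 463×23.5/(8.314×279) = 4.69 mol.
Step 1 — Isothermal: T stays 279 K; PV = const ⇒ V₂ = 4.37 L, P₂ = 2490 kPa.
ΔU = 0 (ideal gas, T constant).
W = nRT ln(V₂/V₁) = 4.69×8.314×279×ln(0.186) = -18300 J.
Q = ΔU + W = -18300 J.
State after step 1: P = 2490 kPa, V = 4.37 L, T = 279 K.
Step 2 — Adiabatic: T₂/T₁ = (P₂/P₁)^((γ−1)/γ) ⇒ T₂ = 279×(0.249)^0.286 = 188 K; V₂ = 11.8 L.
ΔU = nCvΔT = 4.69×20.8×(188−279) = -8920 J.
Q = 0 for an adiabatic process, so W = −ΔU = 8920 J.
Net over both steps: W = -9390 J, Q = -18300 J, ΔU = -8920 J.

-9390 J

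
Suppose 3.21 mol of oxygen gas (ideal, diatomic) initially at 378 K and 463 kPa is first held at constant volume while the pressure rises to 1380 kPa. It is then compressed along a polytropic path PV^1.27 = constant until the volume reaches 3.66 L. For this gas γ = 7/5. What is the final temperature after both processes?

1820 K

V₁ = nRT₁/P₁ = 3.21×8.314×378/463 = 21.8 L.
Step 1 — Isochoric: V stays 21.8 L; P/T = const ⇒ T₂ = 1130 K, P₂ = 1380 kPa.
W = 0 (no volume change).
ΔU = nCvΔT = 3.21×20.8×(1130−378) = 49900 J.
Q = ΔU = 49900 J.
State after step 1: P = 1380 kPa, V = 21.8 L, T = 1130 K.
Step 2 — Polytropic n=1.27: T₂ = T₁(V₁/V₂)^(n−1) = 1130×(5.95)^0.27 = 1820 K; P₂ = P₁(V₁/V₂)^n = 13300 kPa.
W = (P₁V₁−P₂V₂)/(n−1) = (1380×21.8−13300×3.66)/0.27 = -68900 J.
ΔU = nCvΔT = 3.21×20.8×(1820−1130) = 46500 J.
Q = ΔU + W = -22400 J.
Net over both steps: W = -68900 J, Q = 27600 J, ΔU = 96500 J.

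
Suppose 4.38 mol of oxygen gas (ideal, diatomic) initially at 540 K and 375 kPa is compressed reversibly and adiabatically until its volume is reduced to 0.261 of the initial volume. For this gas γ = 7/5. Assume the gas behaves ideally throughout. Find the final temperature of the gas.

924 K

V₁ = nRT₁/P₁ = 4.38×8.314×540/375 = 52.4 L.
Adiabatic: TV^(γ−1) = const ⇒ T₂ = 540×(3.83)^0.400 = 924 K; PV^γ = const ⇒ P₂ = 2460 kPa.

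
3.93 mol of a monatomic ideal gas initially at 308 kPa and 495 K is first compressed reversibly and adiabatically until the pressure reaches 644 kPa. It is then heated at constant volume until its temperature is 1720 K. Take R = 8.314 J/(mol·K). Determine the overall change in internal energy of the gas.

60000 J

V₁ = nRT₁/P₁ = 3.93×8.314×495/308 = 52.5 L.
Step 1 — Adiabatic: T₂/T₁ = (P₂/P₁)^((γ−1)/γ) ⇒ T₂ = 495×(2.09)^0.400 = 665 K; V₂ = 33.7 L.
ΔU = nCvΔT = 3.93×12.5×(665−495) = 8330 J.
Q = 0 for an adiabatic process, so W = −ΔU = -8330 J.
State after step 1: P = 644 kPa, V = 33.7 L, T = 665 K.
Step 2 — Isochoric: V stays 33.7 L; P/T = const ⇒ T₂ = 1720 K, P₂ = 1670 kPa.
W = 0 (no volume change).
ΔU = nCvΔT = 3.93×12.5×(1720−665) = 51700 J.
Q = ΔU = 51700 J.
Net over both steps: W = -8330 J, Q = 51700 J, ΔU = 60000 J.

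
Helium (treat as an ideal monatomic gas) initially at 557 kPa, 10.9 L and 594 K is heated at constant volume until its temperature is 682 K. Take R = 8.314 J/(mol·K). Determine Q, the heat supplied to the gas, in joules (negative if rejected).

1350 J

n = P₁V₁/(RT₁) = 557×10.9/(8.314×594) = 1.23 mol.
Isochoric: V stays 10.9 L; P/T = const ⇒ T₂ = 682 K, P₂ = 640 kPa.
W = 0 (no volume change).
ΔU = nCvΔT = 1.23×12.5×(682−594) = 1350 J.
Q = ΔU = 1350 J.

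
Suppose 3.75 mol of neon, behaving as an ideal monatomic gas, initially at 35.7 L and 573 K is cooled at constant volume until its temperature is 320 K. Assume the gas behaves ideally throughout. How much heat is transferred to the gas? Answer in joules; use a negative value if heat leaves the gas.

-11800 J

P₁ = nRT₁/V₁ = 3.75×8.314×573/35.7 = 500 kPa.
Isochoric: V stays 35.7 L; P/T = const ⇒ T₂ = 320 K, P₂ = 279 kPa.
W = 0 (no volume change).
ΔU = nCvΔT = 3.75×12.5×(320−573) = -11800 J.
Q = ΔU = -11800 J.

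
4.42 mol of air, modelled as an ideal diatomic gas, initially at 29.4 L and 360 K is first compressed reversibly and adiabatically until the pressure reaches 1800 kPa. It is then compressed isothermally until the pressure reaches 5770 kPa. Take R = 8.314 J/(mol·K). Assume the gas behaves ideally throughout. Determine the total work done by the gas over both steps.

-39000 J

P₁ = nRT₁/V₁ = 4.42×8.314×360/29.4 = 450 kPa.
Step 1 — Adiabatic: T₂/T₁ = (P₂/P₁)^((γ−1)/γ) ⇒ T₂ = 360×(4.00)^0.286 = 535 K; V₂ = 10.9 L.
ΔU = nCvΔT = 4.42×20.8×(535−360) = 16100 J.
Q = 0 for an adiabatic process, so W = −ΔU = -16100 J.
State after step 1: P = 1800 kPa, V = 10.9 L, T = 535 K.
Step 2 — Isothermal: T stays 535 K; PV = const ⇒ V₂ = 3.41 L, P₂ = 5770 kPa.
ΔU = 0 (ideal gas, T constant).
W = nRT ln(V₂/V₁) = 4.42×8.314×535×ln(0.312) = -22900 J.
Q = ΔU + W = -22900 J.
Net over both steps: W = -39000 J, Q = -22900 J, ΔU = 16100 J.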